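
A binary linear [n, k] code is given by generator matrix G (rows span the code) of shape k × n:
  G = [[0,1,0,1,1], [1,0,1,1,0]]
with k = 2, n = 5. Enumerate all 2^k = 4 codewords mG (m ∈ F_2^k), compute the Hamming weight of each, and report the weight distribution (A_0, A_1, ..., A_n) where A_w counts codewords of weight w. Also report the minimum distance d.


Weight distribution: A_0 = 1, A_3 = 2, A_4 = 1. Minimum distance d = 3.

Enumerate all 2^2 = 4 messages m ∈ F_2^2.
For each, compute codeword c = mG in F_2^5, then tally its weight.
  m = 00 → c = 00000, weight = 0.
  m = 10 → c = 01011, weight = 3.
  m = 01 → c = 10110, weight = 3.
  m = 11 → c = 11101, weight = 4.
Tally weights:
  weight 0: 1 codewords.
  weight 3: 2 codewords.
  weight 4: 1 codewords.
Minimum distance d = smallest w > 0 with A_w > 0 = 3.
Sanity: Σ A_w = 4 = 2^2 = 4 ✓.


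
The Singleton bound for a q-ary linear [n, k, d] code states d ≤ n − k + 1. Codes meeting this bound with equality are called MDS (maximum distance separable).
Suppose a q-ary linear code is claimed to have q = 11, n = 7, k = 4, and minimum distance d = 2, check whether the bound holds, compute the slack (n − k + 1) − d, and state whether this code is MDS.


Singleton RHS = n − k + 1 = 4, slack = 2, bound satisfied, not MDS.

Singleton bound: d ≤ n − k + 1.
Here n = 7, k = 4, so n − k + 1 = 4.
Given d = 2, check d ≤ 4: YES.
Slack = (n − k + 1) − d = 2.
The code is NOT MDS (slack = 2 > 0).
Description: the claimed parameters are [7, 4, 2]_11; such a code would be non-MDS.


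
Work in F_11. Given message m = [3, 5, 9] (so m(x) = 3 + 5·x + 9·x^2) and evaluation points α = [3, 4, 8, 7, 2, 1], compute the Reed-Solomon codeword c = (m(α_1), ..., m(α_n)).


c = [0, 2, 3, 6, 5, 6]

Message polynomial: m(x) = 3 + 5·x + 9·x^2 (mod 11).
For each evaluation point α_i, compute m(α_i) mod 11:
  α_1 = 3: Horner steps 9 → 10 → 0, so m(3) = 0.
  α_2 = 4: Horner steps 9 → 8 → 2, so m(4) = 2.
  α_3 = 8: Horner steps 9 → 0 → 3, so m(8) = 3.
  α_4 = 7: Horner steps 9 → 2 → 6, so m(7) = 6.
  α_5 = 2: Horner steps 9 → 1 → 5, so m(2) = 5.
  α_6 = 1: Horner steps 9 → 3 → 6, so m(1) = 6.
Codeword c = [0, 2, 3, 6, 5, 6] ∈ F_11^6.


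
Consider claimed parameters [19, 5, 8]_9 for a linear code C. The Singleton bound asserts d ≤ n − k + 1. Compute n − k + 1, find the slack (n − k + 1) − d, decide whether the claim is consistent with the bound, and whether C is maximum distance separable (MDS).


Singleton RHS = n − k + 1 = 15, slack = 7, bound satisfied, not MDS.

Singleton bound: d ≤ n − k + 1.
Here n = 19, k = 5, so n − k + 1 = 15.
Given d = 8, check d ≤ 15: YES.
Slack = (n − k + 1) − d = 7.
The code is NOT MDS (slack = 7 > 0).
Description: the claimed parameters are [19, 5, 8]_9; such a code would be non-MDS.


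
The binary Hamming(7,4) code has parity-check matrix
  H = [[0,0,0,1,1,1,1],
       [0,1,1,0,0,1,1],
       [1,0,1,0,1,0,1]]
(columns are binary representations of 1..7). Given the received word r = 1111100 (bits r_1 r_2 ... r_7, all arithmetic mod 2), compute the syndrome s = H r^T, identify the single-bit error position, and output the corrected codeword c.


s = (0, 0, 1)^T, error position = 1, corrected codeword c = 0111100

Compute s = H r^T mod 2 one row at a time:
  s_1 = 1 + 1 + 0 + 0 = 2 ≡ 0 (mod 2).
  s_2 = 1 + 1 + 0 + 0 = 2 ≡ 0 (mod 2).
  s_3 = 1 + 1 + 1 + 0 = 3 ≡ 1 (mod 2).
s = (0, 0, 1)^T — this equals column 1 of H (binary 001), so error is at position 1.
Correct: flip bit 1 of r = 1111100 to get c = 0111100.


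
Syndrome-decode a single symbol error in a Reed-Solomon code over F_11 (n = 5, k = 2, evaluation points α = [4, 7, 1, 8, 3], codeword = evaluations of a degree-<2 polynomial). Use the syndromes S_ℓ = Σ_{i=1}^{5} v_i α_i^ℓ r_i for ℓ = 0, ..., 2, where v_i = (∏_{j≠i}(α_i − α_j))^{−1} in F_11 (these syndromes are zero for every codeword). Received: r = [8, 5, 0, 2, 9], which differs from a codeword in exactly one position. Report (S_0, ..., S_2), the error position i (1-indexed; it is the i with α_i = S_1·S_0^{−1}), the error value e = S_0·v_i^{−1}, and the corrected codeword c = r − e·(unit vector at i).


S = (8, 9, 6), error at position 4, error magnitude e = 9, c = [8, 5, 0, 4, 9].

Step 1: column multipliers v_i = (∏_{j≠i}(α_i − α_j))^{−1} mod 11.
  i = 1 (α = 4): (4−7)(4−1)(4−8)(4−3) = (−3)·3·(−4)·1 = 36 ≡ 3, so v_1 = 3^{−1} = 4 (mod 11).
  i = 2 (α = 7): (7−4)(7−1)(7−8)(7−3) = 3·6·(−1)·4 = −72 ≡ 5, so v_2 = 5^{−1} = 9 (mod 11).
  i = 3 (α = 1): (1−4)(1−7)(1−8)(1−3) = (−3)·(−6)·(−7)·(−2) = 252 ≡ 10, so v_3 = 10^{−1} = 10 (mod 11).
  i = 4 (α = 8): (8−4)(8−7)(8−1)(8−3) = 4·1·7·5 = 140 ≡ 8, so v_4 = 8^{−1} = 7 (mod 11).
  i = 5 (α = 3): (3−4)(3−7)(3−1)(3−8) = (−1)·(−4)·2·(−5) = −40 ≡ 4, so v_5 = 4^{−1} = 3 (mod 11).
  v = [4, 9, 10, 7, 3].
Step 2: syndromes of r = [8, 5, 0, 2, 9] (all sums mod 11).
  S_0 = Σ v_i r_i = 4·8 + 9·5 + 10·0 + 7·2 + 3·9 = 118 ≡ 8.
  S_1 = Σ v_i α_i r_i = 4·4·8 + 9·7·5 + 10·1·0 + 7·8·2 + 3·3·9 = 636 ≡ 9.
  α_i^2 mod 11 = [5, 5, 1, 9, 9].
  S_2 = Σ v_i α_i^2 r_i = 4·5·8 + 9·5·5 + 10·1·0 + 7·9·2 + 3·9·9 = 754 ≡ 6.
  S = (8, 9, 6) ≠ 0, so r is not a codeword (an error is present).
Step 3: locate the error. For a single error e at position i, S_ℓ = v_i·e·α_i^ℓ, so α_err = S_1/S_0.
  S_0^{−1} = 8^{−1} = 7 (mod 11), so α_err = 9·7 = 63 ≡ 8 = α_4. Error position i = 4.
  Consistency check: S_2/S_1 = 6·5 = 30 ≡ 8 = α_err ✓ (single-error assumption holds).
Step 4: error magnitude e = S_0/v_4 = S_0·∏_{j≠4}(α_4 − α_j) = 8·8 = 64 ≡ 9 (mod 11).
Step 5: correct position 4: c_4 = r_4 − e = 2 − 9 ≡ 4 (mod 11). Hence c = [8, 5, 0, 4, 9].
  Check: interpolating c through the α_i gives m(x) = 1 + 10·x (degree < 2) with m(α_i) = c_i for every i, so c is indeed a codeword.


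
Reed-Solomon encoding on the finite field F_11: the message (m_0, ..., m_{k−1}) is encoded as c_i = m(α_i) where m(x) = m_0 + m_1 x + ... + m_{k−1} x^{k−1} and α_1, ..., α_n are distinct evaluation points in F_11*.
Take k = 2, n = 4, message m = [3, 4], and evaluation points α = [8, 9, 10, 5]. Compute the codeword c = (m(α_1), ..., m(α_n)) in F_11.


c = [2, 6, 10, 1]

Message polynomial: m(x) = 3 + 4·x (mod 11).
For each evaluation point α_i, compute m(α_i) mod 11:
  α_1 = 8: Horner steps 4 → 2, so m(8) = 2.
  α_2 = 9: Horner steps 4 → 6, so m(9) = 6.
  α_3 = 10: Horner steps 4 → 10, so m(10) = 10.
  α_4 = 5: Horner steps 4 → 1, so m(5) = 1.
Codeword c = [2, 6, 10, 1] ∈ F_11^4.


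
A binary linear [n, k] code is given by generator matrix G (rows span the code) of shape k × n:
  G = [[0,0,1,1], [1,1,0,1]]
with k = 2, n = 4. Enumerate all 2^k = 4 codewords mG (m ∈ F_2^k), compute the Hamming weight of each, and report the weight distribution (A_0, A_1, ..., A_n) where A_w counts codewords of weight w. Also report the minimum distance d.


Weight distribution: A_0 = 1, A_2 = 1, A_3 = 2. Minimum distance d = 2.

Enumerate all 2^2 = 4 messages m ∈ F_2^2.
For each, compute codeword c = mG in F_2^4, then tally its weight.
  m = 00 → c = 0000, weight = 0.
  m = 10 → c = 0011, weight = 2.
  m = 01 → c = 1101, weight = 3.
  m = 11 → c = 1110, weight = 3.
Tally weights:
  weight 0: 1 codewords.
  weight 2: 1 codewords.
  weight 3: 2 codewords.
Minimum distance d = smallest w > 0 with A_w > 0 = 2.
Sanity: Σ A_w = 4 = 2^2 = 4 ✓.


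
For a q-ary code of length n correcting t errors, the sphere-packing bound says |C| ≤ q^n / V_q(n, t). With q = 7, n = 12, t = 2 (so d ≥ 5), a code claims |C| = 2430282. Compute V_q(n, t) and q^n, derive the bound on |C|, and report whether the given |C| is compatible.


V_q(n, t) = 2449, q^n = 13841287201, Hamming bound = 5651811, |C| = 2430282 ≤ bound (satisfied).

Step 1: Compute V_q(n, t) = Σ_{j=0}^2 C(n, j) (q−1)^j.
  j = 0: C(12,0)·(6)^0 = 1·1 = 1.
  j = 1: C(12,1)·(6)^1 = 12·6 = 72.
  j = 2: C(12,2)·(6)^2 = 66·36 = 2376.
  V_q(n, t) = 1 + 72 + 2376 = 2449.
Step 2: q^n = 7^12 = 13841287201.
Step 3: Hamming bound ⌊q^n / V_q(n,t)⌋ = ⌊13841287201/2449⌋ = 5651811.
Step 4: Compare |C| = 2430282 to 5651811: satisfied.
The claimed |C| lies below the Hamming bound.


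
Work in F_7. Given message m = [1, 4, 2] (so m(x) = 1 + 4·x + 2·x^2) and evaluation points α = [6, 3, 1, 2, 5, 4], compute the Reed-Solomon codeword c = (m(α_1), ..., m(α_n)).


c = [6, 3, 0, 3, 1, 0]

Message polynomial: m(x) = 1 + 4·x + 2·x^2 (mod 7).
For each evaluation point α_i, compute m(α_i) mod 7:
  α_1 = 6: Horner steps 2 → 2 → 6, so m(6) = 6.
  α_2 = 3: Horner steps 2 → 3 → 3, so m(3) = 3.
  α_3 = 1: Horner steps 2 → 6 → 0, so m(1) = 0.
  α_4 = 2: Horner steps 2 → 1 → 3, so m(2) = 3.
  α_5 = 5: Horner steps 2 → 0 → 1, so m(5) = 1.
  α_6 = 4: Horner steps 2 → 5 → 0, so m(4) = 0.
Codeword c = [6, 3, 0, 3, 1, 0] ∈ F_7^6.


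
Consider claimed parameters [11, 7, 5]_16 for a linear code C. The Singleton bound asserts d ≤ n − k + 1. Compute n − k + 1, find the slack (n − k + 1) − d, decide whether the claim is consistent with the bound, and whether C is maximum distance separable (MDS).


Singleton RHS = n − k + 1 = 5, slack = 0, bound satisfied, MDS.

Singleton bound: d ≤ n − k + 1.
Here n = 11, k = 7, so n − k + 1 = 5.
Given d = 5, check d ≤ 5: YES.
Slack = (n − k + 1) − d = 0.
The code is MDS (slack = 0).
Description: the claimed parameters are [11, 7, 5]_16; such a code would be MDS (meets Singleton bound).


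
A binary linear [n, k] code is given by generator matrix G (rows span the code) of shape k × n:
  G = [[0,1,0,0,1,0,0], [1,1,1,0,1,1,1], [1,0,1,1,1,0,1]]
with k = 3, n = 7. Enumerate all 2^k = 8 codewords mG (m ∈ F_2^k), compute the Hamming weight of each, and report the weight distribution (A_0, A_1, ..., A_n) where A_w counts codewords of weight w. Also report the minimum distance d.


Weight distribution: A_0 = 1, A_2 = 1, A_3 = 2, A_4 = 1, A_5 = 2, A_6 = 1. Minimum distance d = 2.

Enumerate all 2^3 = 8 messages m ∈ F_2^3.
For each, compute codeword c = mG in F_2^7, then tally its weight.
  m = 000 → c = 0000000, weight = 0.
  m = 100 → c = 0100100, weight = 2.
  m = 010 → c = 1110111, weight = 6.
  m = 110 → c = 1010011, weight = 4.
  m = 001 → c = 1011101, weight = 5.
  m = 101 → c = 1111001, weight = 5.
  m = 011 → c = 0101010, weight = 3.
  m = 111 → c = 0001110, weight = 3.
Tally weights:
  weight 0: 1 codewords.
  weight 2: 1 codewords.
  weight 3: 2 codewords.
  weight 4: 1 codewords.
  weight 5: 2 codewords.
  weight 6: 1 codewords.
Minimum distance d = smallest w > 0 with A_w > 0 = 2.
Sanity: Σ A_w = 8 = 2^3 = 8 ✓.


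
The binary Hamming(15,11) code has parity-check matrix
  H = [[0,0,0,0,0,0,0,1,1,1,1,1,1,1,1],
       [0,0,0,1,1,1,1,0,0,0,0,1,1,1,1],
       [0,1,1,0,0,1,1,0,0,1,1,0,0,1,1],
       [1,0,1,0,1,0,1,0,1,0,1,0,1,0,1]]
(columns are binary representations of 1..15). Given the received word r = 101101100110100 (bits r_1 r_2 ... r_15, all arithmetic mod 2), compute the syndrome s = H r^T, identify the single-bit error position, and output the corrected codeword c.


s = (1, 0, 1, 1)^T, error position = 11, corrected codeword c = 101101100100100

Compute s = H r^T mod 2 one row at a time:
  s_1 = 0 + 0 + 1 + 1 + 0 + 1 + 0 + 0 = 3 ≡ 1 (mod 2).
  s_2 = 1 + 0 + 1 + 1 + 0 + 1 + 0 + 0 = 4 ≡ 0 (mod 2).
  s_3 = 0 + 1 + 1 + 1 + 1 + 1 + 0 + 0 = 5 ≡ 1 (mod 2).
  s_4 = 1 + 1 + 0 + 1 + 0 + 1 + 1 + 0 = 5 ≡ 1 (mod 2).
s = (1, 0, 1, 1)^T — this equals column 11 of H (binary 1011), so error is at position 11.
Correct: flip bit 11 of r = 101101100110100 to get c = 101101100100100.


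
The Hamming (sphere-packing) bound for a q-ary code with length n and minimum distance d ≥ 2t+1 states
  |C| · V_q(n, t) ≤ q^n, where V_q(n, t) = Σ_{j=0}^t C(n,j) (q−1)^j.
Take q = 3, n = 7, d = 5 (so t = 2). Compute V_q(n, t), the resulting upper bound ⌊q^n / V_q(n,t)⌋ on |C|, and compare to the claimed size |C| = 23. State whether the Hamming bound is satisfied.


V_q(n, t) = 99, q^n = 2187, Hamming bound = 22, |C| = 23 > bound (violated).

Step 1: Compute V_q(n, t) = Σ_{j=0}^2 C(n, j) (q−1)^j.
  j = 0: C(7,0)·(2)^0 = 1·1 = 1.
  j = 1: C(7,1)·(2)^1 = 7·2 = 14.
  j = 2: C(7,2)·(2)^2 = 21·4 = 84.
  V_q(n, t) = 1 + 14 + 84 = 99.
Step 2: q^n = 3^7 = 2187.
Step 3: Hamming bound ⌊q^n / V_q(n,t)⌋ = ⌊2187/99⌋ = 22.
Step 4: Compare |C| = 23 to 22: violated.
The claimed |C| lies above the Hamming bound, so no 3-ary code of length 7 with d ≥ 5 can have 23 codewords.


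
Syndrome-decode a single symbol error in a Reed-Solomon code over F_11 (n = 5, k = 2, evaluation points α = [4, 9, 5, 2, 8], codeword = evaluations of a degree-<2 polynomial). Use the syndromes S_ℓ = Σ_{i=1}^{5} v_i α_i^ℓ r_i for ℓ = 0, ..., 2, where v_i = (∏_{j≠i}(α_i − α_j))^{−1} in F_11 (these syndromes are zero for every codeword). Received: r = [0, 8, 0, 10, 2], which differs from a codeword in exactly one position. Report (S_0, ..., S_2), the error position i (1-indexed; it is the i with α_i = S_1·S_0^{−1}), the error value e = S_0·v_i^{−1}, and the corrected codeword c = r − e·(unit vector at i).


S = (9, 1, 5), error at position 3, error magnitude e = 5, c = [0, 8, 6, 10, 2].

Step 1: column multipliers v_i = (∏_{j≠i}(α_i − α_j))^{−1} mod 11.
  i = 1 (α = 4): (4−9)(4−5)(4−2)(4−8) = (−5)·(−1)·2·(−4) = −40 ≡ 4, so v_1 = 4^{−1} = 3 (mod 11).
  i = 2 (α = 9): (9−4)(9−5)(9−2)(9−8) = 5·4·7·1 = 140 ≡ 8, so v_2 = 8^{−1} = 7 (mod 11).
  i = 3 (α = 5): (5−4)(5−9)(5−2)(5−8) = 1·(−4)·3·(−3) = 36 ≡ 3, so v_3 = 3^{−1} = 4 (mod 11).
  i = 4 (α = 2): (2−4)(2−9)(2−5)(2−8) = (−2)·(−7)·(−3)·(−6) = 252 ≡ 10, so v_4 = 10^{−1} = 10 (mod 11).
  i = 5 (α = 8): (8−4)(8−9)(8−5)(8−2) = 4·(−1)·3·6 = −72 ≡ 5, so v_5 = 5^{−1} = 9 (mod 11).
  v = [3, 7, 4, 10, 9].
Step 2: syndromes of r = [0, 8, 0, 10, 2] (all sums mod 11).
  S_0 = Σ v_i r_i = 3·0 + 7·8 + 4·0 + 10·10 + 9·2 = 174 ≡ 9.
  S_1 = Σ v_i α_i r_i = 3·4·0 + 7·9·8 + 4·5·0 + 10·2·10 + 9·8·2 = 848 ≡ 1.
  α_i^2 mod 11 = [5, 4, 3, 4, 9].
  S_2 = Σ v_i α_i^2 r_i = 3·5·0 + 7·4·8 + 4·3·0 + 10·4·10 + 9·9·2 = 786 ≡ 5.
  S = (9, 1, 5) ≠ 0, so r is not a codeword (an error is present).
Step 3: locate the error. For a single error e at position i, S_ℓ = v_i·e·α_i^ℓ, so α_err = S_1/S_0.
  S_0^{−1} = 9^{−1} = 5 (mod 11), so α_err = 1·5 = 5 ≡ 5 = α_3. Error position i = 3.
  Consistency check: S_2/S_1 = 5·1 = 5 ≡ 5 = α_err ✓ (single-error assumption holds).
Step 4: error magnitude e = S_0/v_3 = S_0·∏_{j≠3}(α_3 − α_j) = 9·3 = 27 ≡ 5 (mod 11).
Step 5: correct position 3: c_3 = r_3 − e = 0 − 5 ≡ 6 (mod 11). Hence c = [0, 8, 6, 10, 2].
  Check: interpolating c through the α_i gives m(x) = 9 + 6·x (degree < 2) with m(α_i) = c_i for every i, so c is indeed a codeword.


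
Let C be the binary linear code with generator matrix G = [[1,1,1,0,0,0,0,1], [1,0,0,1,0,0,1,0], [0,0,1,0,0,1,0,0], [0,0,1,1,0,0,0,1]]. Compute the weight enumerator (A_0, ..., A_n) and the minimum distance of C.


Weight distribution: A_0 = 1, A_2 = 2, A_3 = 4, A_4 = 5, A_5 = 4. Minimum distance d = 2.

Enumerate all 2^4 = 16 messages m ∈ F_2^4.
For each, compute codeword c = mG in F_2^8, then tally its weight.
  m = 0000 → c = 00000000, weight = 0.
  m = 1000 → c = 11100001, weight = 4.
  m = 0100 → c = 10010010, weight = 3.
  m = 1100 → c = 01110011, weight = 5.
  m = 0010 → c = 00100100, weight = 2.
  m = 1010 → c = 11000101, weight = 4.
  m = 0110 → c = 10110110, weight = 5.
  m = 1110 → c = 01010111, weight = 5.
  m = 0001 → c = 00110001, weight = 3.
  m = 1001 → c = 11010000, weight = 3.
  m = 0101 → c = 10100011, weight = 4.
  m = 1101 → c = 01000010, weight = 2.
  m = 0011 → c = 00010101, weight = 3.
  m = 1011 → c = 11110100, weight = 5.
  m = 0111 → c = 10000111, weight = 4.
  m = 1111 → c = 01100110, weight = 4.
Tally weights:
  weight 0: 1 codewords.
  weight 2: 2 codewords.
  weight 3: 4 codewords.
  weight 4: 5 codewords.
  weight 5: 4 codewords.
Minimum distance d = smallest w > 0 with A_w > 0 = 2.
Sanity: Σ A_w = 16 = 2^4 = 16 ✓.


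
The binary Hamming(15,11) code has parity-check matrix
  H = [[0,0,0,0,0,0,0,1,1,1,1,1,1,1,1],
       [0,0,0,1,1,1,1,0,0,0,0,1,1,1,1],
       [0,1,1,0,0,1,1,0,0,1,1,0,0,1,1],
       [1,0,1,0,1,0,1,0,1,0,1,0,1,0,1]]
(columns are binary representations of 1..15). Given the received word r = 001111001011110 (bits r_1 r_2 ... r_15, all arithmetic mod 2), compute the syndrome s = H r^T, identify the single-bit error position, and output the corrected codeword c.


s = (1, 0, 0, 1)^T, error position = 9, corrected codeword c = 001111000011110

Compute s = H r^T mod 2 one row at a time:
  s_1 = 0 + 1 + 0 + 1 + 1 + 1 + 1 + 0 = 5 ≡ 1 (mod 2).
  s_2 = 1 + 1 + 1 + 0 + 1 + 1 + 1 + 0 = 6 ≡ 0 (mod 2).
  s_3 = 0 + 1 + 1 + 0 + 0 + 1 + 1 + 0 = 4 ≡ 0 (mod 2).
  s_4 = 0 + 1 + 1 + 0 + 1 + 1 + 1 + 0 = 5 ≡ 1 (mod 2).
s = (1, 0, 0, 1)^T — this equals column 9 of H (binary 1001), so error is at position 9.
Correct: flip bit 9 of r = 001111001011110 to get c = 001111000011110.


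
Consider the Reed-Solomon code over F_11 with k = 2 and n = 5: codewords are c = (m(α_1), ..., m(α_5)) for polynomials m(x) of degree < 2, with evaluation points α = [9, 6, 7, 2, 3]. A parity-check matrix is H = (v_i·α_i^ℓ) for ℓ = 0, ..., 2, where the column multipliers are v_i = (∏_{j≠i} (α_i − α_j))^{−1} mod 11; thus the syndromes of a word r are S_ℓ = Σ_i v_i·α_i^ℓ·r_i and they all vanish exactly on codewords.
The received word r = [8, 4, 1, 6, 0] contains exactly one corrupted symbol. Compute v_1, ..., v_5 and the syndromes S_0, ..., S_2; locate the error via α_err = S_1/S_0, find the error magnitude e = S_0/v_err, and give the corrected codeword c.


S = (9, 8, 1), error at position 3, error magnitude e = 3, c = [8, 4, 9, 6, 0].

Step 1: column multipliers v_i = (∏_{j≠i}(α_i − α_j))^{−1} mod 11.
  i = 1 (α = 9): (9−6)(9−7)(9−2)(9−3) = 3·2·7·6 = 252 ≡ 10, so v_1 = 10^{−1} = 10 (mod 11).
  i = 2 (α = 6): (6−9)(6−7)(6−2)(6−3) = (−3)·(−1)·4·3 = 36 ≡ 3, so v_2 = 3^{−1} = 4 (mod 11).
  i = 3 (α = 7): (7−9)(7−6)(7−2)(7−3) = (−2)·1·5·4 = −40 ≡ 4, so v_3 = 4^{−1} = 3 (mod 11).
  i = 4 (α = 2): (2−9)(2−6)(2−7)(2−3) = (−7)·(−4)·(−5)·(−1) = 140 ≡ 8, so v_4 = 8^{−1} = 7 (mod 11).
  i = 5 (α = 3): (3−9)(3−6)(3−7)(3−2) = (−6)·(−3)·(−4)·1 = −72 ≡ 5, so v_5 = 5^{−1} = 9 (mod 11).
  v = [10, 4, 3, 7, 9].
Step 2: syndromes of r = [8, 4, 1, 6, 0] (all sums mod 11).
  S_0 = Σ v_i r_i = 10·8 + 4·4 + 3·1 + 7·6 + 9·0 = 141 ≡ 9.
  S_1 = Σ v_i α_i r_i = 10·9·8 + 4·6·4 + 3·7·1 + 7·2·6 + 9·3·0 = 921 ≡ 8.
  α_i^2 mod 11 = [4, 3, 5, 4, 9].
  S_2 = Σ v_i α_i^2 r_i = 10·4·8 + 4·3·4 + 3·5·1 + 7·4·6 + 9·9·0 = 551 ≡ 1.
  S = (9, 8, 1) ≠ 0, so r is not a codeword (an error is present).
Step 3: locate the error. For a single error e at position i, S_ℓ = v_i·e·α_i^ℓ, so α_err = S_1/S_0.
  S_0^{−1} = 9^{−1} = 5 (mod 11), so α_err = 8·5 = 40 ≡ 7 = α_3. Error position i = 3.
  Consistency check: S_2/S_1 = 1·7 = 7 ≡ 7 = α_err ✓ (single-error assumption holds).
Step 4: error magnitude e = S_0/v_3 = S_0·∏_{j≠3}(α_3 − α_j) = 9·4 = 36 ≡ 3 (mod 11).
Step 5: correct position 3: c_3 = r_3 − e = 1 − 3 ≡ 9 (mod 11). Hence c = [8, 4, 9, 6, 0].
  Check: interpolating c through the α_i gives m(x) = 7 + 5·x (degree < 2) with m(α_i) = c_i for every i, so c is indeed a codeword.


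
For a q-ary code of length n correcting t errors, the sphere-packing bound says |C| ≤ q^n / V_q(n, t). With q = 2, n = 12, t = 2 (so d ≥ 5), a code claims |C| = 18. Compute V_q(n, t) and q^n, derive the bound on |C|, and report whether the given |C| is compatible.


V_q(n, t) = 79, q^n = 4096, Hamming bound = 51, |C| = 18 ≤ bound (satisfied).

Step 1: Compute V_q(n, t) = Σ_{j=0}^2 C(n, j) (q−1)^j.
  j = 0: C(12,0)·(1)^0 = 1·1 = 1.
  j = 1: C(12,1)·(1)^1 = 12·1 = 12.
  j = 2: C(12,2)·(1)^2 = 66·1 = 66.
  V_q(n, t) = 1 + 12 + 66 = 79.
Step 2: q^n = 2^12 = 4096.
Step 3: Hamming bound ⌊q^n / V_q(n,t)⌋ = ⌊4096/79⌋ = 51.
Step 4: Compare |C| = 18 to 51: satisfied.
The claimed |C| lies below the Hamming bound.


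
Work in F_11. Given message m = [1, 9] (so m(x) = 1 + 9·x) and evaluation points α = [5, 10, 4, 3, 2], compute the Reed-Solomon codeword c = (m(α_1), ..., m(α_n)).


c = [2, 3, 4, 6, 8]

Message polynomial: m(x) = 1 + 9·x (mod 11).
For each evaluation point α_i, compute m(α_i) mod 11:
  α_1 = 5: Horner steps 9 → 2, so m(5) = 2.
  α_2 = 10: Horner steps 9 → 3, so m(10) = 3.
  α_3 = 4: Horner steps 9 → 4, so m(4) = 4.
  α_4 = 3: Horner steps 9 → 6, so m(3) = 6.
  α_5 = 2: Horner steps 9 → 8, so m(2) = 8.
Codeword c = [2, 3, 4, 6, 8] ∈ F_11^5.


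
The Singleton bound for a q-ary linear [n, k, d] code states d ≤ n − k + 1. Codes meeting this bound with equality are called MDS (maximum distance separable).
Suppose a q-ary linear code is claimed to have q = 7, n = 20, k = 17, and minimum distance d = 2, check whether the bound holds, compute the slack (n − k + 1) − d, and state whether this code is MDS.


Singleton RHS = n − k + 1 = 4, slack = 2, bound satisfied, not MDS.

Singleton bound: d ≤ n − k + 1.
Here n = 20, k = 17, so n − k + 1 = 4.
Given d = 2, check d ≤ 4: YES.
Slack = (n − k + 1) − d = 2.
The code is NOT MDS (slack = 2 > 0).
Description: the claimed parameters are [20, 17, 2]_7; such a code would be non-MDS.


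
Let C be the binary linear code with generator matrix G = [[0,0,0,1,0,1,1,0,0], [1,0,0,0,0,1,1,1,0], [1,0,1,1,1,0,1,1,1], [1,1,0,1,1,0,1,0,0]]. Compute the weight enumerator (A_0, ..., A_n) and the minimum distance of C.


Weight distribution: A_0 = 1, A_3 = 2, A_4 = 5, A_5 = 4, A_6 = 2, A_7 = 2. Minimum distance d = 3.

Enumerate all 2^4 = 16 messages m ∈ F_2^4.
For each, compute codeword c = mG in F_2^9, then tally its weight.
  m = 0000 → c = 000000000, weight = 0.
  m = 1000 → c = 000101100, weight = 3.
  m = 0100 → c = 100001110, weight = 4.
  m = 1100 → c = 100100010, weight = 3.
  m = 0010 → c = 101110111, weight = 7.
  m = 1010 → c = 101011011, weight = 6.
  m = 0110 → c = 001111001, weight = 5.
  m = 1110 → c = 001010101, weight = 4.
  m = 0001 → c = 110110100, weight = 5.
  m = 1001 → c = 110011000, weight = 4.
  m = 0101 → c = 010111010, weight = 5.
  m = 1101 → c = 010010110, weight = 4.
  m = 0011 → c = 011000011, weight = 4.
  m = 1011 → c = 011101111, weight = 7.
  m = 0111 → c = 111001101, weight = 6.
  m = 1111 → c = 111100001, weight = 5.
Tally weights:
  weight 0: 1 codewords.
  weight 3: 2 codewords.
  weight 4: 5 codewords.
  weight 5: 4 codewords.
  weight 6: 2 codewords.
  weight 7: 2 codewords.
Minimum distance d = smallest w > 0 with A_w > 0 = 3.
Sanity: Σ A_w = 16 = 2^4 = 16 ✓.


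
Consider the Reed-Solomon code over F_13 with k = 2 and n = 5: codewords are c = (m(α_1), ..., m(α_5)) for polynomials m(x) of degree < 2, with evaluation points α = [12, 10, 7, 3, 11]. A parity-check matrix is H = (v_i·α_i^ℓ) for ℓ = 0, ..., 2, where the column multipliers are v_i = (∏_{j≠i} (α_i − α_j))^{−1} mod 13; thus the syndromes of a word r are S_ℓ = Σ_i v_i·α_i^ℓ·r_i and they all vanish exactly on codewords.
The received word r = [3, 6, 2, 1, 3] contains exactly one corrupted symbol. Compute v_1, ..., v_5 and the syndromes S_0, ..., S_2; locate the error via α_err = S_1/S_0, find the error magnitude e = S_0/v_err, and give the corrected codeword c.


S = (10, 3, 10), error at position 1, error magnitude e = 3, c = [0, 6, 2, 1, 3].

Step 1: column multipliers v_i = (∏_{j≠i}(α_i − α_j))^{−1} mod 13.
  i = 1 (α = 12): (12−10)(12−7)(12−3)(12−11) = 2·5·9·1 = 90 ≡ 12, so v_1 = 12^{−1} = 12 (mod 13).
  i = 2 (α = 10): (10−12)(10−7)(10−3)(10−11) = (−2)·3·7·(−1) = 42 ≡ 3, so v_2 = 3^{−1} = 9 (mod 13).
  i = 3 (α = 7): (7−12)(7−10)(7−3)(7−11) = (−5)·(−3)·4·(−4) = −240 ≡ 7, so v_3 = 7^{−1} = 2 (mod 13).
  i = 4 (α = 3): (3−12)(3−10)(3−7)(3−11) = (−9)·(−7)·(−4)·(−8) = 2016 ≡ 1, so v_4 = 1^{−1} = 1 (mod 13).
  i = 5 (α = 11): (11−12)(11−10)(11−7)(11−3) = (−1)·1·4·8 = −32 ≡ 7, so v_5 = 7^{−1} = 2 (mod 13).
  v = [12, 9, 2, 1, 2].
Step 2: syndromes of r = [3, 6, 2, 1, 3] (all sums mod 13).
  S_0 = Σ v_i r_i = 12·3 + 9·6 + 2·2 + 1·1 + 2·3 = 101 ≡ 10.
  S_1 = Σ v_i α_i r_i = 12·12·3 + 9·10·6 + 2·7·2 + 1·3·1 + 2·11·3 = 1069 ≡ 3.
  α_i^2 mod 13 = [1, 9, 10, 9, 4].
  S_2 = Σ v_i α_i^2 r_i = 12·1·3 + 9·9·6 + 2·10·2 + 1·9·1 + 2·4·3 = 595 ≡ 10.
  S = (10, 3, 10) ≠ 0, so r is not a codeword (an error is present).
Step 3: locate the error. For a single error e at position i, S_ℓ = v_i·e·α_i^ℓ, so α_err = S_1/S_0.
  S_0^{−1} = 10^{−1} = 4 (mod 13), so α_err = 3·4 = 12 ≡ 12 = α_1. Error position i = 1.
  Consistency check: S_2/S_1 = 10·9 = 90 ≡ 12 = α_err ✓ (single-error assumption holds).
Step 4: error magnitude e = S_0/v_1 = S_0·∏_{j≠1}(α_1 − α_j) = 10·12 = 120 ≡ 3 (mod 13).
Step 5: correct position 1: c_1 = r_1 − e = 3 − 3 ≡ 0 (mod 13). Hence c = [0, 6, 2, 1, 3].
  Check: interpolating c through the α_i gives m(x) = 10 + 10·x (degree < 2) with m(α_i) = c_i for every i, so c is indeed a codeword.


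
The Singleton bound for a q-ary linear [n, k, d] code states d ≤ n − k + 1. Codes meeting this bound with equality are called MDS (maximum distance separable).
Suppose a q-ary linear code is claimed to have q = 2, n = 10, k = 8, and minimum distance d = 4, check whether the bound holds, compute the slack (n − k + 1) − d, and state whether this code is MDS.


Singleton RHS = n − k + 1 = 3, slack = -1, bound violated (no such code; not MDS).

Singleton bound: d ≤ n − k + 1.
Here n = 10, k = 8, so n − k + 1 = 3.
Given d = 4, check d ≤ 3: NO.
Slack = (n − k + 1) − d = -1.
The slack is negative: d = 4 exceeds n − k + 1 = 3 by 1, so the Singleton bound is violated and no linear [10, 8, 4]_2 code can exist. In particular it is not MDS (MDS requires d = n − k + 1 exactly).
Description: the claimed parameters are [10, 8, 4]_2; such a code would be impossible (violates the Singleton bound).


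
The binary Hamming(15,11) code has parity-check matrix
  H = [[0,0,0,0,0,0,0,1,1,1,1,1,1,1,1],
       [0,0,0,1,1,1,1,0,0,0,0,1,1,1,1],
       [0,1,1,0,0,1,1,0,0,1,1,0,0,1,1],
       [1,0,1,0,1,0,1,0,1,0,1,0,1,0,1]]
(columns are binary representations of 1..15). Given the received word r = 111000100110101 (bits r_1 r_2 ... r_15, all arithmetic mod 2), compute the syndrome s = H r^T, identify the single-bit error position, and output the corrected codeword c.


s = (0, 1, 0, 0)^T, error position = 4, corrected codeword c = 111100100110101

Compute s = H r^T mod 2 one row at a time:
  s_1 = 0 + 0 + 1 + 1 + 0 + 1 + 0 + 1 = 4 ≡ 0 (mod 2).
  s_2 = 0 + 0 + 0 + 1 + 0 + 1 + 0 + 1 = 3 ≡ 1 (mod 2).
  s_3 = 1 + 1 + 0 + 1 + 1 + 1 + 0 + 1 = 6 ≡ 0 (mod 2).
  s_4 = 1 + 1 + 0 + 1 + 0 + 1 + 1 + 1 = 6 ≡ 0 (mod 2).
s = (0, 1, 0, 0)^T — this equals column 4 of H (binary 0100), so error is at position 4.
Correct: flip bit 4 of r = 111000100110101 to get c = 111100100110101.


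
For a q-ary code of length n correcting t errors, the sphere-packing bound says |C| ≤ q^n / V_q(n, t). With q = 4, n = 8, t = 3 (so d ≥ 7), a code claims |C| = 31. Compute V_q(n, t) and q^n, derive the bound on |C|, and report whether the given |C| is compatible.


V_q(n, t) = 1789, q^n = 65536, Hamming bound = 36, |C| = 31 ≤ bound (satisfied).

Step 1: Compute V_q(n, t) = Σ_{j=0}^3 C(n, j) (q−1)^j.
  j = 0: C(8,0)·(3)^0 = 1·1 = 1.
  j = 1: C(8,1)·(3)^1 = 8·3 = 24.
  j = 2: C(8,2)·(3)^2 = 28·9 = 252.
  j = 3: C(8,3)·(3)^3 = 56·27 = 1512.
  V_q(n, t) = 1 + 24 + 252 + 1512 = 1789.
Step 2: q^n = 4^8 = 65536.
Step 3: Hamming bound ⌊q^n / V_q(n,t)⌋ = ⌊65536/1789⌋ = 36.
Step 4: Compare |C| = 31 to 36: satisfied.
The claimed |C| lies below the Hamming bound.


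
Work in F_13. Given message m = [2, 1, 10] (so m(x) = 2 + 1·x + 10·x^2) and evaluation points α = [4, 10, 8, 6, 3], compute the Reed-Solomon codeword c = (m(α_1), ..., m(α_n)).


c = [10, 11, 0, 4, 4]

Message polynomial: m(x) = 2 + 1·x + 10·x^2 (mod 13).
For each evaluation point α_i, compute m(α_i) mod 13:
  α_1 = 4: Horner steps 10 → 2 → 10, so m(4) = 10.
  α_2 = 10: Horner steps 10 → 10 → 11, so m(10) = 11.
  α_3 = 8: Horner steps 10 → 3 → 0, so m(8) = 0.
  α_4 = 6: Horner steps 10 → 9 → 4, so m(6) = 4.
  α_5 = 3: Horner steps 10 → 5 → 4, so m(3) = 4.
Codeword c = [10, 11, 0, 4, 4] ∈ F_13^5.


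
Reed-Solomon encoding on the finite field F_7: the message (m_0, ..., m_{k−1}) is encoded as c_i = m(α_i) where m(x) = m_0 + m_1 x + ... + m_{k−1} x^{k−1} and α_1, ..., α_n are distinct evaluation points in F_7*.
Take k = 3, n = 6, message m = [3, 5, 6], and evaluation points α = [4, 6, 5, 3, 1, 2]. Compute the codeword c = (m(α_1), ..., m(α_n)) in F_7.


c = [0, 4, 3, 2, 0, 2]

Message polynomial: m(x) = 3 + 5·x + 6·x^2 (mod 7).
For each evaluation point α_i, compute m(α_i) mod 7:
  α_1 = 4: Horner steps 6 → 1 → 0, so m(4) = 0.
  α_2 = 6: Horner steps 6 → 6 → 4, so m(6) = 4.
  α_3 = 5: Horner steps 6 → 0 → 3, so m(5) = 3.
  α_4 = 3: Horner steps 6 → 2 → 2, so m(3) = 2.
  α_5 = 1: Horner steps 6 → 4 → 0, so m(1) = 0.
  α_6 = 2: Horner steps 6 → 3 → 2, so m(2) = 2.
Codeword c = [0, 4, 3, 2, 0, 2] ∈ F_7^6.


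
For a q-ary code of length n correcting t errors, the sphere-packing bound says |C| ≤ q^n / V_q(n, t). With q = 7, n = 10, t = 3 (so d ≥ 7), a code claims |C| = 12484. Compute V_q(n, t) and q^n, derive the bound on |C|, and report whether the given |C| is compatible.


V_q(n, t) = 27601, q^n = 282475249, Hamming bound = 10234, |C| = 12484 > bound (violated).

Step 1: Compute V_q(n, t) = Σ_{j=0}^3 C(n, j) (q−1)^j.
  j = 0: C(10,0)·(6)^0 = 1·1 = 1.
  j = 1: C(10,1)·(6)^1 = 10·6 = 60.
  j = 2: C(10,2)·(6)^2 = 45·36 = 1620.
  j = 3: C(10,3)·(6)^3 = 120·216 = 25920.
  V_q(n, t) = 1 + 60 + 1620 + 25920 = 27601.
Step 2: q^n = 7^10 = 282475249.
Step 3: Hamming bound ⌊q^n / V_q(n,t)⌋ = ⌊282475249/27601⌋ = 10234.
Step 4: Compare |C| = 12484 to 10234: violated.
The claimed |C| lies above the Hamming bound, so no 7-ary code of length 10 with d ≥ 7 can have 12484 codewords.


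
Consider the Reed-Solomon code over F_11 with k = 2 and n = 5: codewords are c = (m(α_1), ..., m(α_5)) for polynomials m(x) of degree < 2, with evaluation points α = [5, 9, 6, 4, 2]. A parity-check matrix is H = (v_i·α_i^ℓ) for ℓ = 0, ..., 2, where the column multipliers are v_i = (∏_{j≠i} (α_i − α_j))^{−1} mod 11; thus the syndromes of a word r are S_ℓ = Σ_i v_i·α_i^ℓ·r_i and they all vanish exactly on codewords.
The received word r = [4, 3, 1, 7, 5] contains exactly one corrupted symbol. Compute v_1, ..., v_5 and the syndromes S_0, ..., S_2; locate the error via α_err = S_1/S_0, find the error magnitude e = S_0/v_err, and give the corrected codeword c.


S = (1, 2, 4), error at position 5, error magnitude e = 3, c = [4, 3, 1, 7, 2].

Step 1: column multipliers v_i = (∏_{j≠i}(α_i − α_j))^{−1} mod 11.
  i = 1 (α = 5): (5−9)(5−6)(5−4)(5−2) = (−4)·(−1)·1·3 = 12 ≡ 1, so v_1 = 1^{−1} = 1 (mod 11).
  i = 2 (α = 9): (9−5)(9−6)(9−4)(9−2) = 4·3·5·7 = 420 ≡ 2, so v_2 = 2^{−1} = 6 (mod 11).
  i = 3 (α = 6): (6−5)(6−9)(6−4)(6−2) = 1·(−3)·2·4 = −24 ≡ 9, so v_3 = 9^{−1} = 5 (mod 11).
  i = 4 (α = 4): (4−5)(4−9)(4−6)(4−2) = (−1)·(−5)·(−2)·2 = −20 ≡ 2, so v_4 = 2^{−1} = 6 (mod 11).
  i = 5 (α = 2): (2−5)(2−9)(2−6)(2−4) = (−3)·(−7)·(−4)·(−2) = 168 ≡ 3, so v_5 = 3^{−1} = 4 (mod 11).
  v = [1, 6, 5, 6, 4].
Step 2: syndromes of r = [4, 3, 1, 7, 5] (all sums mod 11).
  S_0 = Σ v_i r_i = 1·4 + 6·3 + 5·1 + 6·7 + 4·5 = 89 ≡ 1.
  S_1 = Σ v_i α_i r_i = 1·5·4 + 6·9·3 + 5·6·1 + 6·4·7 + 4·2·5 = 420 ≡ 2.
  α_i^2 mod 11 = [3, 4, 3, 5, 4].
  S_2 = Σ v_i α_i^2 r_i = 1·3·4 + 6·4·3 + 5·3·1 + 6·5·7 + 4·4·5 = 389 ≡ 4.
  S = (1, 2, 4) ≠ 0, so r is not a codeword (an error is present).
Step 3: locate the error. For a single error e at position i, S_ℓ = v_i·e·α_i^ℓ, so α_err = S_1/S_0.
  S_0^{−1} = 1^{−1} = 1 (mod 11), so α_err = 2·1 = 2 ≡ 2 = α_5. Error position i = 5.
  Consistency check: S_2/S_1 = 4·6 = 24 ≡ 2 = α_err ✓ (single-error assumption holds).
Step 4: error magnitude e = S_0/v_5 = S_0·∏_{j≠5}(α_5 − α_j) = 1·3 = 3 ≡ 3 (mod 11).
Step 5: correct position 5: c_5 = r_5 − e = 5 − 3 ≡ 2 (mod 11). Hence c = [4, 3, 1, 7, 2].
  Check: interpolating c through the α_i gives m(x) = 8 + 8·x (degree < 2) with m(α_i) = c_i for every i, so c is indeed a codeword.


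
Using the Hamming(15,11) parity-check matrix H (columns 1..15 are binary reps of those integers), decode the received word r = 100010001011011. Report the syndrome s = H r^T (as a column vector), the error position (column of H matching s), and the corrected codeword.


s = (1, 0, 1, 1)^T, error position = 11, corrected codeword c = 100010001001011

Compute s = H r^T mod 2 one row at a time:
  s_1 = 0 + 1 + 0 + 1 + 1 + 0 + 1 + 1 = 5 ≡ 1 (mod 2).
  s_2 = 0 + 1 + 0 + 0 + 1 + 0 + 1 + 1 = 4 ≡ 0 (mod 2).
  s_3 = 0 + 0 + 0 + 0 + 0 + 1 + 1 + 1 = 3 ≡ 1 (mod 2).
  s_4 = 1 + 0 + 1 + 0 + 1 + 1 + 0 + 1 = 5 ≡ 1 (mod 2).
s = (1, 0, 1, 1)^T — this equals column 11 of H (binary 1011), so error is at position 11.
Correct: flip bit 11 of r = 100010001011011 to get c = 100010001001011.


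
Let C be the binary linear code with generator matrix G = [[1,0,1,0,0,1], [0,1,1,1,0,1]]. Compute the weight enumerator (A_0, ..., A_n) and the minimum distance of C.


Weight distribution: A_0 = 1, A_3 = 2, A_4 = 1. Minimum distance d = 3.

Enumerate all 2^2 = 4 messages m ∈ F_2^2.
For each, compute codeword c = mG in F_2^6, then tally its weight.
  m = 00 → c = 000000, weight = 0.
  m = 10 → c = 101001, weight = 3.
  m = 01 → c = 011101, weight = 4.
  m = 11 → c = 110100, weight = 3.
Tally weights:
  weight 0: 1 codewords.
  weight 3: 2 codewords.
  weight 4: 1 codewords.
Minimum distance d = smallest w > 0 with A_w > 0 = 3.
Sanity: Σ A_w = 4 = 2^2 = 4 ✓.


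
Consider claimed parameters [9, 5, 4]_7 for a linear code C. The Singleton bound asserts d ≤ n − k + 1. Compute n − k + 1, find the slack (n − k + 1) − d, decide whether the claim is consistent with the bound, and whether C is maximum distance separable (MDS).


Singleton RHS = n − k + 1 = 5, slack = 1, bound satisfied, not MDS.

Singleton bound: d ≤ n − k + 1.
Here n = 9, k = 5, so n − k + 1 = 5.
Given d = 4, check d ≤ 5: YES.
Slack = (n − k + 1) − d = 1.
The code is NOT MDS (slack = 1 > 0).
Description: the claimed parameters are [9, 5, 4]_7; such a code would be non-MDS.


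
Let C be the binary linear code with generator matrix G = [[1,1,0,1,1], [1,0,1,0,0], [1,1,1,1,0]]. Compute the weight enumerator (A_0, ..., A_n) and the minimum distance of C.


Weight distribution: A_0 = 1, A_2 = 4, A_4 = 3. Minimum distance d = 2.

Enumerate all 2^3 = 8 messages m ∈ F_2^3.
For each, compute codeword c = mG in F_2^5, then tally its weight.
  m = 000 → c = 00000, weight = 0.
  m = 100 → c = 11011, weight = 4.
  m = 010 → c = 10100, weight = 2.
  m = 110 → c = 01111, weight = 4.
  m = 001 → c = 11110, weight = 4.
  m = 101 → c = 00101, weight = 2.
  m = 011 → c = 01010, weight = 2.
  m = 111 → c = 10001, weight = 2.
Tally weights:
  weight 0: 1 codewords.
  weight 2: 4 codewords.
  weight 4: 3 codewords.
Minimum distance d = smallest w > 0 with A_w > 0 = 2.
Sanity: Σ A_w = 8 = 2^3 = 8 ✓.


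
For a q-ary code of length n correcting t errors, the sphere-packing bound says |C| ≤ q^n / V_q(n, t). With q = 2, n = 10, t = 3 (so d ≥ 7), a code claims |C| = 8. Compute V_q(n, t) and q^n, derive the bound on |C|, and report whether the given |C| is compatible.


V_q(n, t) = 176, q^n = 1024, Hamming bound = 5, |C| = 8 > bound (violated).

Step 1: Compute V_q(n, t) = Σ_{j=0}^3 C(n, j) (q−1)^j.
  j = 0: C(10,0)·(1)^0 = 1·1 = 1.
  j = 1: C(10,1)·(1)^1 = 10·1 = 10.
  j = 2: C(10,2)·(1)^2 = 45·1 = 45.
  j = 3: C(10,3)·(1)^3 = 120·1 = 120.
  V_q(n, t) = 1 + 10 + 45 + 120 = 176.
Step 2: q^n = 2^10 = 1024.
Step 3: Hamming bound ⌊q^n / V_q(n,t)⌋ = ⌊1024/176⌋ = 5.
Step 4: Compare |C| = 8 to 5: violated.
The claimed |C| lies above the Hamming bound, so no 2-ary code of length 10 with d ≥ 7 can have 8 codewords.


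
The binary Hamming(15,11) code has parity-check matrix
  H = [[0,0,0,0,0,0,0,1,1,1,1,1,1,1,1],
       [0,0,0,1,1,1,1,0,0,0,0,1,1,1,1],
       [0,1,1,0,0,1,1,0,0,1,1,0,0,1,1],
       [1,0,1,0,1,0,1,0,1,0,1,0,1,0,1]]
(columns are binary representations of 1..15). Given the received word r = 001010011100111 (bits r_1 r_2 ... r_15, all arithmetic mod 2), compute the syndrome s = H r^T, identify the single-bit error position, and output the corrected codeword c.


s = (0, 0, 0, 1)^T, error position = 1, corrected codeword c = 101010011100111

Compute s = H r^T mod 2 one row at a time:
  s_1 = 1 + 1 + 1 + 0 + 0 + 1 + 1 + 1 = 6 ≡ 0 (mod 2).
  s_2 = 0 + 1 + 0 + 0 + 0 + 1 + 1 + 1 = 4 ≡ 0 (mod 2).
  s_3 = 0 + 1 + 0 + 0 + 1 + 0 + 1 + 1 = 4 ≡ 0 (mod 2).
  s_4 = 0 + 1 + 1 + 0 + 1 + 0 + 1 + 1 = 5 ≡ 1 (mod 2).
s = (0, 0, 0, 1)^T — this equals column 1 of H (binary 0001), so error is at position 1.
Correct: flip bit 1 of r = 001010011100111 to get c = 101010011100111.


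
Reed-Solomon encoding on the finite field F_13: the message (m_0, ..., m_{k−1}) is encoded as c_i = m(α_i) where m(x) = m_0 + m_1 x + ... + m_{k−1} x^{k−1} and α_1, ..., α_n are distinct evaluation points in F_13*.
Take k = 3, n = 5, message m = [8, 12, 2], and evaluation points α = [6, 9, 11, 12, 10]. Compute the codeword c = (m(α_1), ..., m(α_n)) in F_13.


c = [9, 5, 5, 11, 3]

Message polynomial: m(x) = 8 + 12·x + 2·x^2 (mod 13).
For each evaluation point α_i, compute m(α_i) mod 13:
  α_1 = 6: Horner steps 2 → 11 → 9, so m(6) = 9.
  α_2 = 9: Horner steps 2 → 4 → 5, so m(9) = 5.
  α_3 = 11: Horner steps 2 → 8 → 5, so m(11) = 5.
  α_4 = 12: Horner steps 2 → 10 → 11, so m(12) = 11.
  α_5 = 10: Horner steps 2 → 6 → 3, so m(10) = 3.
Codeword c = [9, 5, 5, 11, 3] ∈ F_13^5.


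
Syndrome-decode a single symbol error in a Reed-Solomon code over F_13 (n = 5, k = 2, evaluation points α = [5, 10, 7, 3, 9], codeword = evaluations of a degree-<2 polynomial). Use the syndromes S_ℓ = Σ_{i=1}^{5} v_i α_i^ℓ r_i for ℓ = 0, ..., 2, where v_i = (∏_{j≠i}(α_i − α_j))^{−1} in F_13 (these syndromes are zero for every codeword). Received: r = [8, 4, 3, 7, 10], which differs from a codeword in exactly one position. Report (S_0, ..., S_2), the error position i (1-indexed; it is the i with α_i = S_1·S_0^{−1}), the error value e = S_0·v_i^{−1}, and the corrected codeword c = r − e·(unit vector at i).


S = (8, 4, 2), error at position 3, error magnitude e = 7, c = [8, 4, 9, 7, 10].

Step 1: column multipliers v_i = (∏_{j≠i}(α_i − α_j))^{−1} mod 13.
  i = 1 (α = 5): (5−10)(5−7)(5−3)(5−9) = (−5)·(−2)·2·(−4) = −80 ≡ 11, so v_1 = 11^{−1} = 6 (mod 13).
  i = 2 (α = 10): (10−5)(10−7)(10−3)(10−9) = 5·3·7·1 = 105 ≡ 1, so v_2 = 1^{−1} = 1 (mod 13).
  i = 3 (α = 7): (7−5)(7−10)(7−3)(7−9) = 2·(−3)·4·(−2) = 48 ≡ 9, so v_3 = 9^{−1} = 3 (mod 13).
  i = 4 (α = 3): (3−5)(3−10)(3−7)(3−9) = (−2)·(−7)·(−4)·(−6) = 336 ≡ 11, so v_4 = 11^{−1} = 6 (mod 13).
  i = 5 (α = 9): (9−5)(9−10)(9−7)(9−3) = 4·(−1)·2·6 = −48 ≡ 4, so v_5 = 4^{−1} = 10 (mod 13).
  v = [6, 1, 3, 6, 10].
Step 2: syndromes of r = [8, 4, 3, 7, 10] (all sums mod 13).
  S_0 = Σ v_i r_i = 6·8 + 1·4 + 3·3 + 6·7 + 10·10 = 203 ≡ 8.
  S_1 = Σ v_i α_i r_i = 6·5·8 + 1·10·4 + 3·7·3 + 6·3·7 + 10·9·10 = 1369 ≡ 4.
  α_i^2 mod 13 = [12, 9, 10, 9, 3].
  S_2 = Σ v_i α_i^2 r_i = 6·12·8 + 1·9·4 + 3·10·3 + 6·9·7 + 10·3·10 = 1380 ≡ 2.
  S = (8, 4, 2) ≠ 0, so r is not a codeword (an error is present).
Step 3: locate the error. For a single error e at position i, S_ℓ = v_i·e·α_i^ℓ, so α_err = S_1/S_0.
  S_0^{−1} = 8^{−1} = 5 (mod 13), so α_err = 4·5 = 20 ≡ 7 = α_3. Error position i = 3.
  Consistency check: S_2/S_1 = 2·10 = 20 ≡ 7 = α_err ✓ (single-error assumption holds).
Step 4: error magnitude e = S_0/v_3 = S_0·∏_{j≠3}(α_3 − α_j) = 8·9 = 72 ≡ 7 (mod 13).
Step 5: correct position 3: c_3 = r_3 − e = 3 − 7 ≡ 9 (mod 13). Hence c = [8, 4, 9, 7, 10].
  Check: interpolating c through the α_i gives m(x) = 12 + 7·x (degree < 2) with m(α_i) = c_i for every i, so c is indeed a codeword.
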